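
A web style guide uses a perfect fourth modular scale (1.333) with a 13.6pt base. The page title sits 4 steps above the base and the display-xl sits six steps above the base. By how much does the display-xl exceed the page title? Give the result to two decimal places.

33.36pt

Step 4: 13.6 × 1.333⁴ = 42.9397pt
Step 6: 13.6 × 1.333⁶ = 76.2992pt
Difference: 76.2992 − 42.9397 = 33.3595pt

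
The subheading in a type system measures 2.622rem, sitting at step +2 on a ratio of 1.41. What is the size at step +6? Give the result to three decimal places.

10.364rem

Moving from step +2 to step +6 is 4 steps up, so multiply by r⁴.
2.622 × 1.41⁴ = 2.622 × 3.95254 ≈ 10.364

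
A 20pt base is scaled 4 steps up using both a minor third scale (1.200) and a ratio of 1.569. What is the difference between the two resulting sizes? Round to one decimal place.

79.7pt

Minor third: 20.0 × 1.200⁴ = 41.472pt
At 1.569: 20.0 × 1.569⁴ = 121.205pt
Difference: 121.205 − 41.472 = 79.733pt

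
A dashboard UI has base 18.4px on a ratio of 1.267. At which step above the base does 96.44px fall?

1.267ⁿ = 96.44 / 18.4 = 5.2413
n = ln(5.2413) / ln(1.267) = 1.6566 / 0.2367 ≈ 7.00

7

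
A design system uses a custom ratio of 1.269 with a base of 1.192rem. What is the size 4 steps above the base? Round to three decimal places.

3.091rem

Each step on a modular scale multiplies by the ratio, so the size n steps from the base is base × ratioⁿ.
1.192 × 1.269⁴ = 1.192 × 2.59326 ≈ 3.091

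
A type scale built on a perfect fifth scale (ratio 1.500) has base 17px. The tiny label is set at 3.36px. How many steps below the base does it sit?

4

1.500ⁿ = 17 / 3.36 = 5.0595
n = ln(5.0595) / ln(1.500) = 1.6213 / 0.4055 ≈ 4.00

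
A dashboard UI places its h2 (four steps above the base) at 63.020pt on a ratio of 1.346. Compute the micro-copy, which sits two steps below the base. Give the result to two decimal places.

10.60pt

The gap is -2 − (4) = -6 steps, so the factor is 1.346^-6.
63.020 ÷ 1.346⁶ = 63.020 ÷ 5.94662 ≈ 10.598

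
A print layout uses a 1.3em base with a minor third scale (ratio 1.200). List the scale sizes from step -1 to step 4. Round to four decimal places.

1.0833em, 1.3000em, 1.5600em, 1.8720em, 2.2464em, 2.6957em

Step -1: 1.3 ÷ 1.200 = 1.0833
Step 0: 1.3em
Step 1: 1.3 × 1.200 = 1.5600
Step 2: 1.3 × 1.200² = 1.8720
Step 3: 1.3 × 1.200³ = 2.2464
Step 4: 1.3 × 1.200⁴ = 2.6957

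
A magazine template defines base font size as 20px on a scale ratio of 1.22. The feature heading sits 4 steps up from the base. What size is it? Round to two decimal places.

20.0 × 1.22⁴ = 20.0 × 2.21533 ≈ 44.31

44.31px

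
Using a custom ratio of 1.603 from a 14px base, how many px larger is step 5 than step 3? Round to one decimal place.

90.5px

Step 3: 14.0 × 1.603³ = 57.667px
Step 5: 14.0 × 1.603⁵ = 148.182px
Difference: 148.182 − 57.667 = 90.515px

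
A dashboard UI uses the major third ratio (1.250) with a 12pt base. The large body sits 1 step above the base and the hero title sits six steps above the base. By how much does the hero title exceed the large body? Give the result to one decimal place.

Step 1: 12.0 × 1.250 = 15.000pt
Step 6: 12.0 × 1.250⁶ = 45.776pt
Difference: 45.776 − 15.000 = 30.776pt

30.8pt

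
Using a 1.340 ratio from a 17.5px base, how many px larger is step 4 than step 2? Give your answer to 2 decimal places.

25.00px

Step 2: 17.5 × 1.340² = 31.4230px
Step 4: 17.5 × 1.340⁴ = 56.4231px
Difference: 56.4231 − 31.4230 = 25.0001px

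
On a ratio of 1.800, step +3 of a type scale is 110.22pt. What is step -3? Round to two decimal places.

Moving from step +3 to step -3 is 6 steps down, so divide by r⁶.
110.22 ÷ 1.800⁶ = 110.22 ÷ 34.01222 ≈ 3.241

3.24pt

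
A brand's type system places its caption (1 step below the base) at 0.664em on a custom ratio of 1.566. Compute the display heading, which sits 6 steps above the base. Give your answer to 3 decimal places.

The gap is 6 − (-1) = 7 steps, so the factor is 1.566^7.
0.664 × 1.566⁷ = 0.664 × 23.09629 ≈ 15.336

15.336em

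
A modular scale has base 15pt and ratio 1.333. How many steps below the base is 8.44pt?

2

1.333ⁿ = 15 / 8.44 = 1.7773
n = ln(1.7773) / ln(1.333) = 0.5751 / 0.2874 ≈ 2.00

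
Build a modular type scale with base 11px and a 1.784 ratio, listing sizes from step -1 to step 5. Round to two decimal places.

6.17px, 11.00px, 19.62px, 35.01px, 62.46px, 111.42px, 198.78px

Step -1: 11.0 ÷ 1.784 = 6.17
Step 0: 11px
Step 1: 11.0 × 1.784 = 19.62
Step 2: 11.0 × 1.784² = 35.01
Step 3: 11.0 × 1.784³ = 62.46
Step 4: 11.0 × 1.784⁴ = 111.42
Step 5: 11.0 × 1.784⁵ = 198.78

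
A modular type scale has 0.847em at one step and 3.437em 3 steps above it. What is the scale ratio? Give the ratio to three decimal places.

1.595

The ratio satisfies 0.847 × r³ = 3.437, so r = (3.437 / 0.847)^(1/3).
r = 4.0579^(1/3) ≈ 1.5950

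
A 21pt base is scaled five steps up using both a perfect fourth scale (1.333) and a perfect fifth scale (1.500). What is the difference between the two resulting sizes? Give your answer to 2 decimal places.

Perfect fourth: 21.0 × 1.333⁵ = 88.3833pt
Perfect fifth: 21.0 × 1.500⁵ = 159.4688pt
Difference: 159.4688 − 88.3833 = 71.0855pt

71.09pt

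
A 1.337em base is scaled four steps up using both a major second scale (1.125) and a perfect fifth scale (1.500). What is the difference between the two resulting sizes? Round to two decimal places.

4.63em

Major second: 1.337 × 1.125⁴ = 2.1416em
Perfect fifth: 1.337 × 1.500⁴ = 6.7686em
Difference: 6.7686 − 2.1416 = 4.6270em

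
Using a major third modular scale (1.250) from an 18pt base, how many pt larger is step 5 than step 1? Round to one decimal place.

32.4pt

Step 1: 18.0 × 1.250 = 22.500pt
Step 5: 18.0 × 1.250⁵ = 54.932pt
Difference: 54.932 − 22.500 = 32.432pt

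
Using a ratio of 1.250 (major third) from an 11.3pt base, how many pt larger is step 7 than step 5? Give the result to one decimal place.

Step 5: 11.3 × 1.250⁵ = 34.485pt
Step 7: 11.3 × 1.250⁷ = 53.883pt
Difference: 53.883 − 34.485 = 19.398pt

19.4pt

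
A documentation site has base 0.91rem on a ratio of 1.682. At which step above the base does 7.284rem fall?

4

1.682ⁿ = 7.284 / 0.91 = 8.0044
n = ln(8.0044) / ln(1.682) = 2.0800 / 0.5200 ≈ 4.00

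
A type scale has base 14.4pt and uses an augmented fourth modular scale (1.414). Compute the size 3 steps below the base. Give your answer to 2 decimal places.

5.09pt

A modular type scale is a geometric sequence: sizeₙ = base × rⁿ.
14.4 ÷ 1.414³ = 14.4 ÷ 2.82715 ≈ 5.09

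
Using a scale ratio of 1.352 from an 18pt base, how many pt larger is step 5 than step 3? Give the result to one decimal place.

36.8pt

Step 3: 18.0 × 1.352³ = 44.484pt
Step 5: 18.0 × 1.352⁵ = 81.312pt
Difference: 81.312 − 44.484 = 36.828pt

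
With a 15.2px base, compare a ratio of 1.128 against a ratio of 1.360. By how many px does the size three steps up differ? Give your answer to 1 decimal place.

At 1.128: 15.2 × 1.128³ = 21.816px
At 1.360: 15.2 × 1.360³ = 38.235px
Difference: 38.235 − 21.816 = 16.419px

16.4px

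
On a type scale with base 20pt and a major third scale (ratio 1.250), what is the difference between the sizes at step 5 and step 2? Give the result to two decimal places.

Step 2: 20.0 × 1.250² = 31.2500pt
Step 5: 20.0 × 1.250⁵ = 61.0352pt
Difference: 61.0352 − 31.2500 = 29.7852pt

29.79pt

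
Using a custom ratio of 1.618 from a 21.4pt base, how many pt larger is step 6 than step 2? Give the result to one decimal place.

327.9pt

Step 2: 21.4 × 1.618² = 56.024pt
Step 6: 21.4 × 1.618⁶ = 383.959pt
Difference: 383.959 − 56.024 = 327.935pt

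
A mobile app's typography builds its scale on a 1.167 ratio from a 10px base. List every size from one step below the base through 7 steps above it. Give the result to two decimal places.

8.57px, 10.00px, 11.67px, 13.62px, 15.89px, 18.55px, 21.64px, 25.26px, 29.48px

Step -1: 10.0 ÷ 1.167 = 8.57
Step 0: 10px
Step 1: 10.0 × 1.167 = 11.67
Step 2: 10.0 × 1.167² = 13.62
Step 3: 10.0 × 1.167³ = 15.89
Step 4: 10.0 × 1.167⁴ = 18.55
Step 5: 10.0 × 1.167⁵ = 21.64
Step 6: 10.0 × 1.167⁶ = 25.26
Step 7: 10.0 × 1.167⁷ = 29.48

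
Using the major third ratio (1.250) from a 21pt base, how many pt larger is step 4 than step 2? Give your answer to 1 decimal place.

Step 2: 21.0 × 1.250² = 32.812pt
Step 4: 21.0 × 1.250⁴ = 51.270pt
Difference: 51.270 − 32.812 = 18.458pt

18.5pt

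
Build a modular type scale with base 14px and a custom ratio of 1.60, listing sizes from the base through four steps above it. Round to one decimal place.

Step 0: 14px
Step 1: 14.0 × 1.60 = 22.4
Step 2: 14.0 × 1.60² = 35.8
Step 3: 14.0 × 1.60³ = 57.3
Step 4: 14.0 × 1.60⁴ = 91.8

14.0px, 22.4px, 35.8px, 57.3px, 91.8px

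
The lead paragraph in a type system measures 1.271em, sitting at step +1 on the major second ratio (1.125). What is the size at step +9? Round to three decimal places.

1.271 × 1.125⁸ = 1.271 × 2.56578 ≈ 3.261

3.261em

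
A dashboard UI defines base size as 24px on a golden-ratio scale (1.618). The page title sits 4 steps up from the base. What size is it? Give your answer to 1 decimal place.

24.0 × 1.618⁴ = 24.0 × 6.85353 ≈ 164.48

164.5px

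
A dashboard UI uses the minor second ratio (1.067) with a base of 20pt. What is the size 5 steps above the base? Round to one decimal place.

27.7pt

Each step on a modular scale multiplies by the ratio, so the size n steps from the base is base × ratioⁿ.
20.0 × 1.067⁵ = 20.0 × 1.38300 ≈ 27.66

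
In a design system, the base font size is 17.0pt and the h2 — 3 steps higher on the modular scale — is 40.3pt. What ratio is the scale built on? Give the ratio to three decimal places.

1.333

The ratio satisfies 17.0 × r³ = 40.3, so r = (40.3 / 17.0)^(1/3).
r = 2.3706^(1/3) ≈ 1.3334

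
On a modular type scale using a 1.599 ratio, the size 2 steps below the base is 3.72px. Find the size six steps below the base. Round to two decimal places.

3.72 ÷ 1.599⁴ = 3.72 ÷ 6.53723 ≈ 0.569

0.57px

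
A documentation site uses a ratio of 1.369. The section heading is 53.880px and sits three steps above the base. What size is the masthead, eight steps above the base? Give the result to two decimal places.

259.09px

The gap is 8 − (3) = 5 steps, so the factor is 1.369^5.
53.880 × 1.369⁵ = 53.880 × 4.80858 ≈ 259.087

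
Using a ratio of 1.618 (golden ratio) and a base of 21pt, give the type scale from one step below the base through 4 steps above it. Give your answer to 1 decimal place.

13.0pt, 21.0pt, 34.0pt, 55.0pt, 89.0pt, 143.9pt

Step -1: 21.0 ÷ 1.618 = 13.0
Step 0: 21pt
Step 1: 21.0 × 1.618 = 34.0
Step 2: 21.0 × 1.618² = 55.0
Step 3: 21.0 × 1.618³ = 89.0
Step 4: 21.0 × 1.618⁴ = 143.9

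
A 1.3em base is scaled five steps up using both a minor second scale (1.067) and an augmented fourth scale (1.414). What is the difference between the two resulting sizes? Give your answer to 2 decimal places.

5.55em

Minor second: 1.3 × 1.067⁵ = 1.7979em
Augmented fourth: 1.3 × 1.414⁵ = 7.3484em
Difference: 7.3484 − 1.7979 = 5.5505em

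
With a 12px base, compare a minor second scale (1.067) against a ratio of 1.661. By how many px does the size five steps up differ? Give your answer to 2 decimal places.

Minor second: 12.0 × 1.067⁵ = 16.5960px
At 1.661: 12.0 × 1.661⁵ = 151.7153px
Difference: 151.7153 − 16.5960 = 135.1193px

135.12px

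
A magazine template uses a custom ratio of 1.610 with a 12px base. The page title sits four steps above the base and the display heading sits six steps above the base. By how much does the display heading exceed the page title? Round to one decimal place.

128.4px

Step 4: 12.0 × 1.610⁴ = 80.628px
Step 6: 12.0 × 1.610⁶ = 208.995px
Difference: 208.995 − 80.628 = 128.367px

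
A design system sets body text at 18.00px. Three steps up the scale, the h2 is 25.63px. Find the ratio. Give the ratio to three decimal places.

r³ = 25.63 / 18.00, so r = (25.63/18.00)^(1/3).
r = 1.4239^(1/3) ≈ 1.1250

1.125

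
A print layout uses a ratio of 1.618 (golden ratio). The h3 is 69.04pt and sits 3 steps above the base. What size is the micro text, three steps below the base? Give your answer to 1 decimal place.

69.04 ÷ 1.618⁶ = 69.04 ÷ 17.94201 ≈ 3.848

3.8pt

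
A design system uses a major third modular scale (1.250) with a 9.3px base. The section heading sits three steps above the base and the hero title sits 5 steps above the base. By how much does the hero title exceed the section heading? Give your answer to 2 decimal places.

10.22px

Step 3: 9.3 × 1.250³ = 18.1641px
Step 5: 9.3 × 1.250⁵ = 28.3813px
Difference: 28.3813 − 18.1641 = 10.2172px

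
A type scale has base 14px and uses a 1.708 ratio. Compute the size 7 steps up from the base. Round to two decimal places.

593.67px

14.0 × 1.708⁷ = 14.0 × 42.40480 ≈ 593.67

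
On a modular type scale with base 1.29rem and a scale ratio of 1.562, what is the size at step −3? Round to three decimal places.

0.338rem

1.29 ÷ 1.562³ = 1.29 ÷ 3.81104 ≈ 0.338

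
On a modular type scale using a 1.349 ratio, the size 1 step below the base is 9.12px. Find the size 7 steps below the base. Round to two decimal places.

1.51px

9.12 ÷ 1.349⁶ = 9.12 ÷ 6.02659 ≈ 1.513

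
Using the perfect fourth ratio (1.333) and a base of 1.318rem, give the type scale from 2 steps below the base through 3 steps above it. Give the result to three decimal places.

0.742rem, 0.989rem, 1.318rem, 1.757rem, 2.342rem, 3.122rem

Step -2: 1.318 ÷ 1.333² = 0.742
Step -1: 1.318 ÷ 1.333 = 0.989
Step 0: 1.318rem
Step 1: 1.318 × 1.333 = 1.757
Step 2: 1.318 × 1.333² = 2.342
Step 3: 1.318 × 1.333³ = 3.122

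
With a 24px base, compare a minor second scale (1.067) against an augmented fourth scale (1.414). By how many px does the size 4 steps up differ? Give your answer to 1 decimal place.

Minor second: 24.0 × 1.067⁴ = 31.108px
Augmented fourth: 24.0 × 1.414⁴ = 95.942px
Difference: 95.942 − 31.108 = 64.834px

64.8px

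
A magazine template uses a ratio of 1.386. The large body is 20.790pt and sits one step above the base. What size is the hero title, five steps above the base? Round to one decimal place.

Moving from step +1 to step +5 is 4 steps up, so multiply by r⁴.
20.790 × 1.386⁴ = 20.790 × 3.69023 ≈ 76.720

76.7pt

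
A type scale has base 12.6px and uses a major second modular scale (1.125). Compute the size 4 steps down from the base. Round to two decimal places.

Every step multiplies by the scale ratio.
12.6 ÷ 1.125⁴ = 12.6 ÷ 1.60181 ≈ 7.87

7.87px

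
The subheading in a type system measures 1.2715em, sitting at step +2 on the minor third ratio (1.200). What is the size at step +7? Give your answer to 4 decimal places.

3.1639em

Moving from step +2 to step +7 is 5 steps up, so multiply by r⁵.
1.2715 × 1.200⁵ = 1.2715 × 2.48832 ≈ 3.1639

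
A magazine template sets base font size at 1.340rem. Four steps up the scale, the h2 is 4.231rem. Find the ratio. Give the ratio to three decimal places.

1.333

The ratio satisfies 1.340 × r⁴ = 4.231, so r = (4.231 / 1.340)^(1/4).
r = 3.1575^(1/4) ≈ 1.3330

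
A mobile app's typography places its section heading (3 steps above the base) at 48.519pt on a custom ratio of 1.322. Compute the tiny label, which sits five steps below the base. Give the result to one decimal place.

Moving from step +3 to step -5 is 8 steps down, so divide by r⁸.
48.519 ÷ 1.322⁸ = 48.519 ÷ 9.32936 ≈ 5.201

5.2pt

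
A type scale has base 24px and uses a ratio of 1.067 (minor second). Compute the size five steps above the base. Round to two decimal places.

33.19px

Each step on a modular scale multiplies by the ratio, so the size n steps from the base is base × ratioⁿ.
24.0 × 1.067⁵ = 24.0 × 1.38300 ≈ 33.19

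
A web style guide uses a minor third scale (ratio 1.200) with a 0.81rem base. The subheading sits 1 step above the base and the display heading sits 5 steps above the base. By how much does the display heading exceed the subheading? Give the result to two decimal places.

1.04rem

Step 1: 0.81 × 1.200 = 0.9720rem
Step 5: 0.81 × 1.200⁵ = 2.0155rem
Difference: 2.0155 − 0.9720 = 1.0435rem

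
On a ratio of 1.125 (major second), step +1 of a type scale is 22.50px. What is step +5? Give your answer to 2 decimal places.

22.50 × 1.125⁴ = 22.50 × 1.60181 ≈ 36.041

36.04px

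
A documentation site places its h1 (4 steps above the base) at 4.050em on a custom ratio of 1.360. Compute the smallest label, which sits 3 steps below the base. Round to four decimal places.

0.4706em

4.050 ÷ 1.360⁷ = 4.050 ÷ 8.60543 ≈ 0.4706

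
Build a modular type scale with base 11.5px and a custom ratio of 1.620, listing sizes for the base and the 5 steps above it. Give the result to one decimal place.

11.5px, 18.6px, 30.2px, 48.9px, 79.2px, 128.3px

Step 0: 11.5px
Step 1: 11.5 × 1.620 = 18.6
Step 2: 11.5 × 1.620² = 30.2
Step 3: 11.5 × 1.620³ = 48.9
Step 4: 11.5 × 1.620⁴ = 79.2
Step 5: 11.5 × 1.620⁵ = 128.3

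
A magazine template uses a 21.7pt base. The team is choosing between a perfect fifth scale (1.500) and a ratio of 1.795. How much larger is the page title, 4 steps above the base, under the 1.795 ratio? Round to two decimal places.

115.42pt

Perfect fifth: 21.7 × 1.500⁴ = 109.8563pt
At 1.795: 21.7 × 1.795⁴ = 225.2774pt
Difference: 225.2774 − 109.8563 = 115.4211pt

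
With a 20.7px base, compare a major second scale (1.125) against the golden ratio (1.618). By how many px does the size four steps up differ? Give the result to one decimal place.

Major second: 20.7 × 1.125⁴ = 33.157px
Golden ratio: 20.7 × 1.618⁴ = 141.868px
Difference: 141.868 − 33.157 = 108.711px

108.7px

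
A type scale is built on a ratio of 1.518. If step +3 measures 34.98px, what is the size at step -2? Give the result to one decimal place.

4.3px

Moving from step +3 to step -2 is 5 steps down, so divide by r⁵.
34.98 ÷ 1.518⁵ = 34.98 ÷ 8.06044 ≈ 4.340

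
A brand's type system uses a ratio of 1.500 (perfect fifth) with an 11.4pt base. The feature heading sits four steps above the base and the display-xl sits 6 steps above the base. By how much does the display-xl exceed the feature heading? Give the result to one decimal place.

72.1pt

Step 4: 11.4 × 1.500⁴ = 57.712pt
Step 6: 11.4 × 1.500⁶ = 129.853pt
Difference: 129.853 − 57.712 = 72.141pt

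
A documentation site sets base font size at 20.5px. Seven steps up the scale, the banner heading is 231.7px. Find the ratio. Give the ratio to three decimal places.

1.414

r⁷ = 231.7 / 20.5, so r = (231.7/20.5)^(1/7).
r = 11.3024^(1/7) ≈ 1.4140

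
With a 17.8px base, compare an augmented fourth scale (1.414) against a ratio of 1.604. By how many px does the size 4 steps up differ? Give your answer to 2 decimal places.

46.67px

Augmented fourth: 17.8 × 1.414⁴ = 71.1570px
At 1.604: 17.8 × 1.604⁴ = 117.8250px
Difference: 117.8250 − 71.1570 = 46.6680px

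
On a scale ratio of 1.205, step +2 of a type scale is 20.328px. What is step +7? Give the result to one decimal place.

51.6px

20.328 × 1.205⁵ = 20.328 × 2.54059 ≈ 51.645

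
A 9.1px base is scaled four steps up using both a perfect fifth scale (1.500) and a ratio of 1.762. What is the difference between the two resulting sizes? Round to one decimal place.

Perfect fifth: 9.1 × 1.500⁴ = 46.069px
At 1.762: 9.1 × 1.762⁴ = 87.713px
Difference: 87.713 − 46.069 = 41.644px

41.6px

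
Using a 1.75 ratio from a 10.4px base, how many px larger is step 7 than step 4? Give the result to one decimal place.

425.2px

Step 4: 10.4 × 1.75⁴ = 97.541px
Step 7: 10.4 × 1.75⁷ = 522.757px
Difference: 522.757 − 97.541 = 425.216px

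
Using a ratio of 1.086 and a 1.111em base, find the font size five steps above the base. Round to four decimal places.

1.6783em

Each step on a modular scale multiplies by the ratio, so the size n steps from the base is base × ratioⁿ.
1.111 × 1.086⁵ = 1.111 × 1.51060 ≈ 1.6783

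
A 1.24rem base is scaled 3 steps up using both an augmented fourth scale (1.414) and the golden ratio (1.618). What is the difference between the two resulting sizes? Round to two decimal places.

1.75rem

Augmented fourth: 1.24 × 1.414³ = 3.5057rem
Golden ratio: 1.24 × 1.618³ = 5.2524rem
Difference: 5.2524 − 3.5057 = 1.7467rem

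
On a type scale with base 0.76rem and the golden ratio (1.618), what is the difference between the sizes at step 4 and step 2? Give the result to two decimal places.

Step 2: 0.76 × 1.618² = 1.9896rem
Step 4: 0.76 × 1.618⁴ = 5.2087rem
Difference: 5.2087 − 1.9896 = 3.2191rem

3.22rem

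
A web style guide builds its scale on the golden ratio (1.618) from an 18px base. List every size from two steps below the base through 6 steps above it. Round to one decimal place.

Step -2: 18.0 ÷ 1.618² = 6.9
Step -1: 18.0 ÷ 1.618 = 11.1
Step 0: 18px
Step 1: 18.0 × 1.618 = 29.1
Step 2: 18.0 × 1.618² = 47.1
Step 3: 18.0 × 1.618³ = 76.2
Step 4: 18.0 × 1.618⁴ = 123.4
Step 5: 18.0 × 1.618⁵ = 199.6
Step 6: 18.0 × 1.618⁶ = 323.0

6.9px, 11.1px, 18.0px, 29.1px, 47.1px, 76.2px, 123.4px, 199.6px, 323.0px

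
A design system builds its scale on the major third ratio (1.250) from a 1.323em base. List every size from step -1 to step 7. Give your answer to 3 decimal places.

Step -1: 1.323 ÷ 1.250 = 1.058
Step 0: 1.323em
Step 1: 1.323 × 1.250 = 1.654
Step 2: 1.323 × 1.250² = 2.067
Step 3: 1.323 × 1.250³ = 2.584
Step 4: 1.323 × 1.250⁴ = 3.230
Step 5: 1.323 × 1.250⁵ = 4.037
Step 6: 1.323 × 1.250⁶ = 5.047
Step 7: 1.323 × 1.250⁷ = 6.309

1.058em, 1.323em, 1.654em, 2.067em, 2.584em, 3.230em, 4.037em, 5.047em, 6.309em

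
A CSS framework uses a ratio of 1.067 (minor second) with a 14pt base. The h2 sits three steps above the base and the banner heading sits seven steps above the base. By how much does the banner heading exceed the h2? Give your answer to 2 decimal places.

5.04pt

Step 3: 14.0 × 1.067³ = 17.0067pt
Step 7: 14.0 × 1.067⁷ = 22.0434pt
Difference: 22.0434 − 17.0067 = 5.0367pt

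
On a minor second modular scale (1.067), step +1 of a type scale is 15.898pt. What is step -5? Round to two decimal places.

Moving from step +1 to step -5 is 6 steps down, so divide by r⁶.
15.898 ÷ 1.067⁶ = 15.898 ÷ 1.47566 ≈ 10.773

10.77pt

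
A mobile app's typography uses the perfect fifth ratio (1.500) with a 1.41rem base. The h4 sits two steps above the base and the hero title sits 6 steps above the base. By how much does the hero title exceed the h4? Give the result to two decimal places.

Step 2: 1.41 × 1.500² = 3.1725rem
Step 6: 1.41 × 1.500⁶ = 16.0608rem
Difference: 16.0608 − 3.1725 = 12.8883rem

12.89rem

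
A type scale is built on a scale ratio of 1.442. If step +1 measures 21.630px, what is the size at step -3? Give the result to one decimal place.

5.0px

The gap is -3 − (1) = -4 steps, so the factor is 1.442^-4.
21.630 ÷ 1.442⁴ = 21.630 ÷ 4.32375 ≈ 5.003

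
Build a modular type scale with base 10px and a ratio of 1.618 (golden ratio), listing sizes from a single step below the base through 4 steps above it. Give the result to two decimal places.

6.18px, 10.00px, 16.18px, 26.18px, 42.36px, 68.54px

Step -1: 10.0 ÷ 1.618 = 6.18
Step 0: 10px
Step 1: 10.0 × 1.618 = 16.18
Step 2: 10.0 × 1.618² = 26.18
Step 3: 10.0 × 1.618³ = 42.36
Step 4: 10.0 × 1.618⁴ = 68.54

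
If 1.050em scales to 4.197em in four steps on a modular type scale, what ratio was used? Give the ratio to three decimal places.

1.414

The ratio satisfies 1.050 × r⁴ = 4.197, so r = (4.197 / 1.050)^(1/4).
r = 3.9971^(1/4) ≈ 1.4140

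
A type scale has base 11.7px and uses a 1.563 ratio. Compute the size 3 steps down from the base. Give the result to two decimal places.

3.06px

Each step on a modular scale multiplies by the ratio, so the size n steps from the base is base × ratioⁿ.
11.7 ÷ 1.563³ = 11.7 ÷ 3.81836 ≈ 3.06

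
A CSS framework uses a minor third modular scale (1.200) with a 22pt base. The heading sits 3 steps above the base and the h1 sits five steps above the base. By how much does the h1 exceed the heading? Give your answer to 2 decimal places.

Step 3: 22.0 × 1.200³ = 38.0160pt
Step 5: 22.0 × 1.200⁵ = 54.7430pt
Difference: 54.7430 − 38.0160 = 16.7270pt

16.73pt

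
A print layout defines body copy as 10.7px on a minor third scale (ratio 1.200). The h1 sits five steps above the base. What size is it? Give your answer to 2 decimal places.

Each step on a modular scale multiplies by the ratio, so the size n steps from the base is base × ratioⁿ.
10.7 × 1.200⁵ = 10.7 × 2.48832 ≈ 26.63

26.63px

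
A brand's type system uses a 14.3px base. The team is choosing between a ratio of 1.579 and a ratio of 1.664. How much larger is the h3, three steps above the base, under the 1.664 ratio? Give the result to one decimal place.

At 1.579: 14.3 × 1.579³ = 56.297px
At 1.664: 14.3 × 1.664³ = 65.886px
Difference: 65.886 − 56.297 = 9.589px

9.6px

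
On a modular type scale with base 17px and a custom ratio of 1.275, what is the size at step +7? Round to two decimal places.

93.12px

Every step multiplies by the scale ratio.
17.0 × 1.275⁷ = 17.0 × 5.47736 ≈ 93.12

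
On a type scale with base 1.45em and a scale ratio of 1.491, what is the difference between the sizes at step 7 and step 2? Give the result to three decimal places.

20.529em

Step 2: 1.45 × 1.491² = 3.22347em
Step 7: 1.45 × 1.491⁷ = 23.75262em
Difference: 23.75262 − 3.22347 = 20.52915em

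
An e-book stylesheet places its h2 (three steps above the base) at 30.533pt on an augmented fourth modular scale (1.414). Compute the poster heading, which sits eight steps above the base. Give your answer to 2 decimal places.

30.533 × 1.414⁵ = 30.533 × 5.65258 ≈ 172.590

172.59pt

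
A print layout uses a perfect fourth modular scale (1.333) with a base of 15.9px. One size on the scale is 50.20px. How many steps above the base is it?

1.333ⁿ = 50.20 / 15.9 = 3.1572
n = ln(3.1572) / ln(1.333) = 1.1497 / 0.2874 ≈ 4.00

4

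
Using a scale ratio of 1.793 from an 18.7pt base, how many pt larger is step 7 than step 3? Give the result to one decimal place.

1006.3pt

Step 3: 18.7 × 1.793³ = 107.791pt
Step 7: 18.7 × 1.793⁷ = 1114.047pt
Difference: 1114.047 − 107.791 = 1006.256pt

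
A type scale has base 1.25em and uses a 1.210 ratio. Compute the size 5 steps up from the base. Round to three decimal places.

Each step on a modular scale multiplies by the ratio, so the size n steps from the base is base × ratioⁿ.
1.25 × 1.210⁵ = 1.25 × 2.59374 ≈ 3.242

3.242em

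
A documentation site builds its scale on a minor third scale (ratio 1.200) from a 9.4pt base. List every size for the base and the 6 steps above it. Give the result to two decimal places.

Step 0: 9.4pt
Step 1: 9.4 × 1.200 = 11.28
Step 2: 9.4 × 1.200² = 13.54
Step 3: 9.4 × 1.200³ = 16.24
Step 4: 9.4 × 1.200⁴ = 19.49
Step 5: 9.4 × 1.200⁵ = 23.39
Step 6: 9.4 × 1.200⁶ = 28.07

9.40pt, 11.28pt, 13.54pt, 16.24pt, 19.49pt, 23.39pt, 28.07pt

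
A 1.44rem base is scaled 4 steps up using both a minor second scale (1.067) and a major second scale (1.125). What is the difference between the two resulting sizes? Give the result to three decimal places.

0.440rem

Minor second: 1.44 × 1.067⁴ = 1.86647rem
Major second: 1.44 × 1.125⁴ = 2.30660rem
Difference: 2.30660 − 1.86647 = 0.44013rem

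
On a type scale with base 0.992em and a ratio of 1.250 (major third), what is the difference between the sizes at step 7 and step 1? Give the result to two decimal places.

3.49em

Step 1: 0.992 × 1.250 = 1.2400em
Step 7: 0.992 × 1.250⁷ = 4.7302em
Difference: 4.7302 − 1.2400 = 3.4902em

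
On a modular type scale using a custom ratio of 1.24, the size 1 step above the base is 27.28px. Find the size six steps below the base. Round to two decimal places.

The gap is -6 − (1) = -7 steps, so the factor is 1.24^-7.
27.28 ÷ 1.24⁷ = 27.28 ÷ 4.50767 ≈ 6.052

6.05px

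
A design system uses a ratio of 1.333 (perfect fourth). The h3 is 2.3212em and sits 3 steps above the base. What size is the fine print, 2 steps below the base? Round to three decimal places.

2.3212 ÷ 1.333⁵ = 2.3212 ÷ 4.20873 ≈ 0.552

0.552em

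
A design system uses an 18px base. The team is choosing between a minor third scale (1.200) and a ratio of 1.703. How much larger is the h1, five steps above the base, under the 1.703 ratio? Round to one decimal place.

213.0px

Minor third: 18.0 × 1.200⁵ = 44.790px
At 1.703: 18.0 × 1.703⁵ = 257.837px
Difference: 257.837 − 44.790 = 213.047px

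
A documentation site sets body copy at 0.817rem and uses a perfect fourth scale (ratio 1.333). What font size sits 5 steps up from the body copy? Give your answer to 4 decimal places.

3.4385rem

0.817 × 1.333⁵ = 0.817 × 4.20873 ≈ 3.4385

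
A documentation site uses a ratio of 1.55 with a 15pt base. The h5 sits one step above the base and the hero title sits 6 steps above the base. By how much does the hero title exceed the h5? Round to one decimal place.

184.8pt

Step 1: 15.0 × 1.55 = 23.250pt
Step 6: 15.0 × 1.55⁶ = 208.009pt
Difference: 208.009 − 23.250 = 184.759pt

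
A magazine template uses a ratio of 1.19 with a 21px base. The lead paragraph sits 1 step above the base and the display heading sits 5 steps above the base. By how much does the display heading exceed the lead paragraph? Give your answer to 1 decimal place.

Step 1: 21.0 × 1.19 = 24.990px
Step 5: 21.0 × 1.19⁵ = 50.113px
Difference: 50.113 − 24.990 = 25.123px

25.1px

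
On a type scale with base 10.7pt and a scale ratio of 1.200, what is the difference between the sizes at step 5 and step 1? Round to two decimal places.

Step 1: 10.7 × 1.200 = 12.8400pt
Step 5: 10.7 × 1.200⁵ = 26.6250pt
Difference: 26.6250 − 12.8400 = 13.7850pt

13.79pt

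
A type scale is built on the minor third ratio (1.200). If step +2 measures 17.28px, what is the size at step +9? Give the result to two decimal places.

Moving from step +2 to step +9 is 7 steps up, so multiply by r⁷.
17.28 × 1.200⁷ = 17.28 × 3.58318 ≈ 61.917

61.92px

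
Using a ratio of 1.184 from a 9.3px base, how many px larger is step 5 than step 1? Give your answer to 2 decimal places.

Step 1: 9.3 × 1.184 = 11.0112px
Step 5: 9.3 × 1.184⁵ = 21.6392px
Difference: 21.6392 − 11.0112 = 10.6280px

10.63px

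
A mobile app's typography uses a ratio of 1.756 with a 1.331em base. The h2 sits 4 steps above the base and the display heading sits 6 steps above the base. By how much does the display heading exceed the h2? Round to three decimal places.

Step 4: 1.331 × 1.756⁴ = 12.65541em
Step 6: 1.331 × 1.756⁶ = 39.02340em
Difference: 39.02340 − 12.65541 = 26.36799em

26.368em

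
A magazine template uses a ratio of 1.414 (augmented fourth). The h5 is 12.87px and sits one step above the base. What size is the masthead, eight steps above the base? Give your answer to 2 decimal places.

The gap is 8 − (1) = 7 steps, so the factor is 1.414^7.
12.87 × 1.414⁷ = 12.87 × 11.30175 ≈ 145.454

145.45px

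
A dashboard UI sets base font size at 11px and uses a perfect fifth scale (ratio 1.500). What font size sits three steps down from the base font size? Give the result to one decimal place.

11.0 ÷ 1.500³ = 11.0 ÷ 3.37500 ≈ 3.26

3.3px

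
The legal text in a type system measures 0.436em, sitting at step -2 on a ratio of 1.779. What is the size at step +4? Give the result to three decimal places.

Moving from step -2 to step +4 is 6 steps up, so multiply by r⁶.
0.436 × 1.779⁶ = 0.436 × 31.69974 ≈ 13.821

13.821em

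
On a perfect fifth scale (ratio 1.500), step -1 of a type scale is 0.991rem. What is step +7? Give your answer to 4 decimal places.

0.991 × 1.500⁸ = 0.991 × 25.62891 ≈ 25.3982

25.3982rem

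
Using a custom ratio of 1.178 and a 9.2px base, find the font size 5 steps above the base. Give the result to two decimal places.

20.87px

A modular type scale is a geometric sequence: sizeₙ = base × rⁿ.
9.2 × 1.178⁵ = 9.2 × 2.26844 ≈ 20.87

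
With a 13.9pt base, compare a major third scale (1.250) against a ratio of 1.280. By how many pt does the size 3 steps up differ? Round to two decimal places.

2.00pt

Major third: 13.9 × 1.250³ = 27.1484pt
At 1.280: 13.9 × 1.280³ = 29.1504pt
Difference: 29.1504 − 27.1484 = 2.0020pt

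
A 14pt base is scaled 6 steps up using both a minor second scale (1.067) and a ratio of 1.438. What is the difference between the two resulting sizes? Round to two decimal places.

103.13pt

Minor second: 14.0 × 1.067⁶ = 20.6593pt
At 1.438: 14.0 × 1.438⁶ = 123.7888pt
Difference: 123.7888 − 20.6593 = 103.1295pt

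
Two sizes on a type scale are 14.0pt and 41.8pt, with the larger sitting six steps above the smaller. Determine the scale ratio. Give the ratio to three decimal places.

1.200

r⁶ = 41.8 / 14.0, so r = (41.8/14.0)^(1/6).
r = 2.9857^(1/6) ≈ 1.2000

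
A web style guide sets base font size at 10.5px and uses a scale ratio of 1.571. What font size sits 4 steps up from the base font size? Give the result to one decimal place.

64.0px

10.5 × 1.571⁴ = 10.5 × 6.09123 ≈ 63.96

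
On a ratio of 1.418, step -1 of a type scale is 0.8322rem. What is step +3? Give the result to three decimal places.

3.365rem

Moving from step -1 to step +3 is 4 steps up, so multiply by r⁴.
0.8322 × 1.418⁴ = 0.8322 × 4.04301 ≈ 3.365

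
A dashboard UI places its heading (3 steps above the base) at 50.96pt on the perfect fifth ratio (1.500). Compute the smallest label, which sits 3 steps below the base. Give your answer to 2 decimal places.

50.96 ÷ 1.500⁶ = 50.96 ÷ 11.39062 ≈ 4.474

4.47pt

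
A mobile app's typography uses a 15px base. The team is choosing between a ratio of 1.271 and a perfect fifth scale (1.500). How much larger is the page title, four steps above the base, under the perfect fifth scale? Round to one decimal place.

36.8px

At 1.271: 15.0 × 1.271⁴ = 39.145px
Perfect fifth: 15.0 × 1.500⁴ = 75.938px
Difference: 75.938 − 39.145 = 36.793px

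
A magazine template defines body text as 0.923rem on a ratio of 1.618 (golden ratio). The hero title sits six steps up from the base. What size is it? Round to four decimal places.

A modular type scale is a geometric sequence: sizeₙ = base × rⁿ.
0.923 × 1.618⁶ = 0.923 × 17.94201 ≈ 16.5605

16.5605rem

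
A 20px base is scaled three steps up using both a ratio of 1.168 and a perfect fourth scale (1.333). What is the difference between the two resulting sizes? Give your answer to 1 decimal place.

At 1.168: 20.0 × 1.168³ = 31.868px
Perfect fourth: 20.0 × 1.333³ = 47.372px
Difference: 47.372 − 31.868 = 15.504px

15.5px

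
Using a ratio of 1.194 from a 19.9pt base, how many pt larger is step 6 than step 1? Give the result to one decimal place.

33.9pt

Step 1: 19.9 × 1.194 = 23.761pt
Step 6: 19.9 × 1.194⁶ = 57.661pt
Difference: 57.661 − 23.761 = 33.900pt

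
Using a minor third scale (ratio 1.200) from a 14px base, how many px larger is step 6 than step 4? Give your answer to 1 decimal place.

Step 4: 14.0 × 1.200⁴ = 29.030px
Step 6: 14.0 × 1.200⁶ = 41.804px
Difference: 41.804 − 29.030 = 12.774px

12.8px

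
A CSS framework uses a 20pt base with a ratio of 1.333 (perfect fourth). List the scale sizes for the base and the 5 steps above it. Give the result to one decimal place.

Step 0: 20pt
Step 1: 20.0 × 1.333 = 26.7
Step 2: 20.0 × 1.333² = 35.5
Step 3: 20.0 × 1.333³ = 47.4
Step 4: 20.0 × 1.333⁴ = 63.1
Step 5: 20.0 × 1.333⁵ = 84.2

20.0pt, 26.7pt, 35.5pt, 47.4pt, 63.1pt, 84.2pt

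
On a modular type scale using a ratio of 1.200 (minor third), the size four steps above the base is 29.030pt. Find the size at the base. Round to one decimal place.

14.0pt

29.030 ÷ 1.200⁴ = 29.030 ÷ 2.07360 ≈ 14.000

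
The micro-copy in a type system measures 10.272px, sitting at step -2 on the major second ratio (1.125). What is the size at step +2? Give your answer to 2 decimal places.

16.45px

10.272 × 1.125⁴ = 10.272 × 1.60181 ≈ 16.454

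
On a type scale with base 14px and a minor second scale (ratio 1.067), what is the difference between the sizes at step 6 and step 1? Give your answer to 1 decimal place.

5.7px

Step 1: 14.0 × 1.067 = 14.938px
Step 6: 14.0 × 1.067⁶ = 20.659px
Difference: 20.659 − 14.938 = 5.721px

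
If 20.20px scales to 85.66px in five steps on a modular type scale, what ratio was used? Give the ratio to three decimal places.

The ratio satisfies 20.20 × r⁵ = 85.66, so r = (85.66 / 20.20)^(1/5).
r = 4.2406^(1/5) ≈ 1.3350

1.335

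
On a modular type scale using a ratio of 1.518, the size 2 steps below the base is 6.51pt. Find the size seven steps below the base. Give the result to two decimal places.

0.81pt

6.51 ÷ 1.518⁵ = 6.51 ÷ 8.06044 ≈ 0.808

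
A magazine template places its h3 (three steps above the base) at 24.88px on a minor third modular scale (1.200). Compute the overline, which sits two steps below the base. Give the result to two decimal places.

10.00px

24.88 ÷ 1.200⁵ = 24.88 ÷ 2.48832 ≈ 9.999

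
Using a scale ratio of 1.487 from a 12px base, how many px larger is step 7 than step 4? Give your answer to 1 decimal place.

Step 4: 12.0 × 1.487⁴ = 58.671px
Step 7: 12.0 × 1.487⁷ = 192.911px
Difference: 192.911 − 58.671 = 134.240px

134.2px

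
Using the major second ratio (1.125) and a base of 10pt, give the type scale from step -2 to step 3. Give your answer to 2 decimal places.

7.90pt, 8.89pt, 10.00pt, 11.25pt, 12.66pt, 14.24pt

Step -2: 10.0 ÷ 1.125² = 7.90
Step -1: 10.0 ÷ 1.125 = 8.89
Step 0: 10pt
Step 1: 10.0 × 1.125 = 11.25
Step 2: 10.0 × 1.125² = 12.66
Step 3: 10.0 × 1.125³ = 14.24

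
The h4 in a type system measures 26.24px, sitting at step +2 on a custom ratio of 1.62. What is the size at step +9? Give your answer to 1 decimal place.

768.4px

Moving from step +2 to step +9 is 7 steps up, so multiply by r⁷.
26.24 × 1.62⁷ = 26.24 × 29.28229 ≈ 768.367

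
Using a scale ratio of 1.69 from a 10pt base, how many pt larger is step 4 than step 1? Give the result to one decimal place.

Step 1: 10.0 × 1.69 = 16.900pt
Step 4: 10.0 × 1.69⁴ = 81.573pt
Difference: 81.573 − 16.900 = 64.673pt

64.7pt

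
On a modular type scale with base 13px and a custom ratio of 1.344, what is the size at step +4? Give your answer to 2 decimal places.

Every step multiplies by the scale ratio.
13.0 × 1.344⁴ = 13.0 × 3.26285 ≈ 42.42

42.42px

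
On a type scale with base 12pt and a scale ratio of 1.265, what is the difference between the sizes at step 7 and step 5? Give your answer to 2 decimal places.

23.33pt

Step 5: 12.0 × 1.265⁵ = 38.8717pt
Step 7: 12.0 × 1.265⁷ = 62.2035pt
Difference: 62.2035 − 38.8717 = 23.3318pt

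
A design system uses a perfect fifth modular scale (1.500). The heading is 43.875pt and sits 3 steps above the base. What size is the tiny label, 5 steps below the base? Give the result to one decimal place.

1.7pt

43.875 ÷ 1.500⁸ = 43.875 ÷ 25.62891 ≈ 1.712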